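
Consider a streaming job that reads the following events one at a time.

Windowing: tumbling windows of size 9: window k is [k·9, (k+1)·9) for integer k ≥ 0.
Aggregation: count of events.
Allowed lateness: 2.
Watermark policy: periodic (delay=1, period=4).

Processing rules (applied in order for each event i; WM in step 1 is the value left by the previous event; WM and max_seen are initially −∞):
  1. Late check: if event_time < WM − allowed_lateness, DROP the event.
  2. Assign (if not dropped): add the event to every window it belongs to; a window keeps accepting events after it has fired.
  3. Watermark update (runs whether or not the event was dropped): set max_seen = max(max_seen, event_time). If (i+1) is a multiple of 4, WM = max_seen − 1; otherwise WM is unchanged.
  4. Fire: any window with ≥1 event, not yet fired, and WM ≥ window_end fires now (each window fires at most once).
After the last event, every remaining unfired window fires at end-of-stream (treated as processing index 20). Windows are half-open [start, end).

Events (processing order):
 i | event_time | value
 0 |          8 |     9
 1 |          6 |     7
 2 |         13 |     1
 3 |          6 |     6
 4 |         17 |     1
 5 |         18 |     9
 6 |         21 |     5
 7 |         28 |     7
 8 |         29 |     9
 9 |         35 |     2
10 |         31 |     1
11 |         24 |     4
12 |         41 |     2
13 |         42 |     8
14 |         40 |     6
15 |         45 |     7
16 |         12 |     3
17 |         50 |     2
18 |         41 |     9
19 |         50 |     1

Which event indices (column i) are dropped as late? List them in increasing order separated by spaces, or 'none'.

11 16 18

i=0 t=8 v=9: → [0,9); WM=−∞
i=1 t=6 v=7: → [0,9); WM=−∞
i=2 t=13 v=1: → [9,18); WM=−∞
i=3 t=6 v=6: → [0,9); WM=12; [0,9) fires=3
i=4 t=17 v=1: → [9,18); WM=12
i=5 t=18 v=9: → [18,27); WM=12
i=6 t=21 v=5: → [18,27); WM=12
i=7 t=28 v=7: → [27,36); WM=27; [9,18) fires=2 [18,27) fires=2
i=8 t=29 v=9: → [27,36); WM=27
i=9 t=35 v=2: → [27,36); WM=27
i=10 t=31 v=1: → [27,36); WM=27
i=11 t=24 v=4: DROP (t<27-2); WM=34
i=12 t=41 v=2: → [36,45); WM=34
i=13 t=42 v=8: → [36,45); WM=34
i=14 t=40 v=6: → [36,45); WM=34
i=15 t=45 v=7: → [45,54); WM=44; [27,36) fires=4
i=16 t=12 v=3: DROP (t<44-2); WM=44
i=17 t=50 v=2: → [45,54); WM=44
i=18 t=41 v=9: DROP (t<44-2); WM=44
i=19 t=50 v=1: → [45,54); WM=49; [36,45) fires=3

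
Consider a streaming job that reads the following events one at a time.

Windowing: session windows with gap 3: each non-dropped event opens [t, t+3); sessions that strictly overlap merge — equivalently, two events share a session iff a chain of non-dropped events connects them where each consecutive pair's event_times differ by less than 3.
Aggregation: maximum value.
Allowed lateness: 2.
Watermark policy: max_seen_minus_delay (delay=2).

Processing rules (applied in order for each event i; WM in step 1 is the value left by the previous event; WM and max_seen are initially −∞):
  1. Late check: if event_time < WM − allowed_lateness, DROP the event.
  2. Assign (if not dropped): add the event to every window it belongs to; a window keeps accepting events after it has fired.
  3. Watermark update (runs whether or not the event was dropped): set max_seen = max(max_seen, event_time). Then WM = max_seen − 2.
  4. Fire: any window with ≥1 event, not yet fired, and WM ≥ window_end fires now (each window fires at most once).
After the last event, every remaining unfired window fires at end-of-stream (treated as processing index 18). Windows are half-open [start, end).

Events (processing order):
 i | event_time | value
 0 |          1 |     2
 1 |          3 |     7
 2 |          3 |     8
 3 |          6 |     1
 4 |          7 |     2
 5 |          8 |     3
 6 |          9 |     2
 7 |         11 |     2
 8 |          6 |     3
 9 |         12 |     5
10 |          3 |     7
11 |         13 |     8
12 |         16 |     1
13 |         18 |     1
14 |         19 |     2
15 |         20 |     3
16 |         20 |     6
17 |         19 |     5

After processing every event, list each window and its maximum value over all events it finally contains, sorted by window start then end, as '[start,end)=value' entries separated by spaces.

i=0 t=1 v=2: → [1,4); WM=-1
i=1 t=3 v=7: → [1,6); WM=1
i=2 t=3 v=8: → [1,6); WM=1
i=3 t=6 v=1: → [6,9); WM=4
i=4 t=7 v=2: → [6,10); WM=5
i=5 t=8 v=3: → [6,11); WM=6
i=6 t=9 v=2: → [6,12); WM=7
i=7 t=11 v=2: → [6,14); WM=9
i=8 t=6 v=3: DROP (t<9-2); WM=9
i=9 t=12 v=5: → [6,15); WM=10
i=10 t=3 v=7: DROP (t<10-2); WM=10
i=11 t=13 v=8: → [6,16); WM=11
i=12 t=16 v=1: → [16,19); WM=14
i=13 t=18 v=1: → [16,21); WM=16
i=14 t=19 v=2: → [16,22); WM=17
i=15 t=20 v=3: → [16,23); WM=18
i=16 t=20 v=6: → [16,23); WM=18
i=17 t=19 v=5: → [16,23); WM=18

[1,6)=8 [6,16)=8 [16,23)=6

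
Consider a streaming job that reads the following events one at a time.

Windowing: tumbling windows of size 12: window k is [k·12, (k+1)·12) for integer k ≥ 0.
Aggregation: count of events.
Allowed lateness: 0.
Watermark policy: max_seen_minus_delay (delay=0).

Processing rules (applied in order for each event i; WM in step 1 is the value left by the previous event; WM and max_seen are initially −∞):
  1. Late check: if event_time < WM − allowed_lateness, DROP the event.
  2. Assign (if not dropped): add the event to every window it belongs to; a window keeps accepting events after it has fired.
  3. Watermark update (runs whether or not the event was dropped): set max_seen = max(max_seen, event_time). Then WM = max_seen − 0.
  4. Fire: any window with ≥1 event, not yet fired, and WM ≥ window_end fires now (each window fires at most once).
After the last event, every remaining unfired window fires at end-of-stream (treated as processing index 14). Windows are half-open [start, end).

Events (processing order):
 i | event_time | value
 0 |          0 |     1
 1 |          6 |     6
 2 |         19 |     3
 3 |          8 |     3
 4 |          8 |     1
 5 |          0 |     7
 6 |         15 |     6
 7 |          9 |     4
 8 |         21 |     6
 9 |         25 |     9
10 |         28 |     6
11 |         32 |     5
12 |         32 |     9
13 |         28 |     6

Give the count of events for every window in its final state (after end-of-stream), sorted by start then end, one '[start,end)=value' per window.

i=0 t=0 v=1: → [0,12); WM=0
i=1 t=6 v=6: → [0,12); WM=6
i=2 t=19 v=3: → [12,24); WM=19; [0,12) fires=2
i=3 t=8 v=3: DROP (t<19-0); WM=19
i=4 t=8 v=1: DROP (t<19-0); WM=19
i=5 t=0 v=7: DROP (t<19-0); WM=19
i=6 t=15 v=6: DROP (t<19-0); WM=19
i=7 t=9 v=4: DROP (t<19-0); WM=19
i=8 t=21 v=6: → [12,24); WM=21
i=9 t=25 v=9: → [24,36); WM=25; [12,24) fires=2
i=10 t=28 v=6: → [24,36); WM=28
i=11 t=32 v=5: → [24,36); WM=32
i=12 t=32 v=9: → [24,36); WM=32
i=13 t=28 v=6: DROP (t<32-0); WM=32

[0,12)=2 [12,24)=2 [24,36)=4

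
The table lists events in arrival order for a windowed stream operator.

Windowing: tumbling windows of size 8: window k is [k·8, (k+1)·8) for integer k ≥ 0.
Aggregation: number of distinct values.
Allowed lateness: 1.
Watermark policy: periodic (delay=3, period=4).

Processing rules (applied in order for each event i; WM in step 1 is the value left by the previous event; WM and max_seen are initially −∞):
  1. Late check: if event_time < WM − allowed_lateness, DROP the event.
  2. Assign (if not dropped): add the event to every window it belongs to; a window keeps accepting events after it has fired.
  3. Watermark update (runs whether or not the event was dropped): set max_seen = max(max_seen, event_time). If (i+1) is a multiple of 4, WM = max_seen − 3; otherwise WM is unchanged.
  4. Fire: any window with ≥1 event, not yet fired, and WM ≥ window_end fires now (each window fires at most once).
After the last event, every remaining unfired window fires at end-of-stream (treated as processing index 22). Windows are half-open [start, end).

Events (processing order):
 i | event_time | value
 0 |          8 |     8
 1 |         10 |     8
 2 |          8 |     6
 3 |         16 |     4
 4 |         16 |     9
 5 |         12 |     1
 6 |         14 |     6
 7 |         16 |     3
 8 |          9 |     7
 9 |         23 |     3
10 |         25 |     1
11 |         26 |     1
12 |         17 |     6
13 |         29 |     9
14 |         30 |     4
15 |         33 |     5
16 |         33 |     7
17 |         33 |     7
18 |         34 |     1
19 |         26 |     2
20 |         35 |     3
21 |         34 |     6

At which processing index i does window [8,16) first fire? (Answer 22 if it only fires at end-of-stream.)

11

i=0 t=8 v=8: → [8,16); WM=−∞
i=1 t=10 v=8: → [8,16); WM=−∞
i=2 t=8 v=6: → [8,16); WM=−∞
i=3 t=16 v=4: → [16,24); WM=13
i=4 t=16 v=9: → [16,24); WM=13
i=5 t=12 v=1: → [8,16); WM=13
i=6 t=14 v=6: → [8,16); WM=13
i=7 t=16 v=3: → [16,24); WM=13
i=8 t=9 v=7: DROP (t<13-1); WM=13
i=9 t=23 v=3: → [16,24); WM=13
i=10 t=25 v=1: → [24,32); WM=13
i=11 t=26 v=1: → [24,32); WM=23; [8,16) fires=3
i=12 t=17 v=6: DROP (t<23-1); WM=23
i=13 t=29 v=9: → [24,32); WM=23
i=14 t=30 v=4: → [24,32); WM=23
i=15 t=33 v=5: → [32,40); WM=30; [16,24) fires=3
i=16 t=33 v=7: → [32,40); WM=30
i=17 t=33 v=7: → [32,40); WM=30
i=18 t=34 v=1: → [32,40); WM=30
i=19 t=26 v=2: DROP (t<30-1); WM=31
i=20 t=35 v=3: → [32,40); WM=31
i=21 t=34 v=6: → [32,40); WM=31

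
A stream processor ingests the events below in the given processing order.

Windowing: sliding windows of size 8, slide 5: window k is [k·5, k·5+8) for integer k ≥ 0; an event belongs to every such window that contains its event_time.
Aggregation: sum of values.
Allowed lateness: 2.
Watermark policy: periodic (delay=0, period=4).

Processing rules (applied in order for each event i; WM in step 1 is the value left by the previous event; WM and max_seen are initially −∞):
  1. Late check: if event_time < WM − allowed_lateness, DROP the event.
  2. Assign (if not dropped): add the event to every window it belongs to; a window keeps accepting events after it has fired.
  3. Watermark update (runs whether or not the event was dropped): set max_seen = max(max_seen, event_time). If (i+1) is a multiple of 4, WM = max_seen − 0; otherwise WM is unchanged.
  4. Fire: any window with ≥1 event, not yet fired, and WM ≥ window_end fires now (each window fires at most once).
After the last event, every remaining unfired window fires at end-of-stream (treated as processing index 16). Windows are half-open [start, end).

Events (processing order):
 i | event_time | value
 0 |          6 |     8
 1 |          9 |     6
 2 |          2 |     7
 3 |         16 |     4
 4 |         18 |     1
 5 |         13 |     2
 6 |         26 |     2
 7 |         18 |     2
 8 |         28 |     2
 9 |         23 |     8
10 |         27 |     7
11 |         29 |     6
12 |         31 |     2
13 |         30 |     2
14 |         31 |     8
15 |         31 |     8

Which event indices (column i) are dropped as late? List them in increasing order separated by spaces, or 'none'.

5 9

i=0 t=6 v=8: → [5,13),[0,8); WM=−∞
i=1 t=9 v=6: → [5,13); WM=−∞
i=2 t=2 v=7: → [0,8); WM=−∞
i=3 t=16 v=4: → [15,23),[10,18); WM=16; [0,8) fires=15 [5,13) fires=14
i=4 t=18 v=1: → [15,23); WM=16
i=5 t=13 v=2: DROP (t<16-2); WM=16
i=6 t=26 v=2: → [25,33),[20,28); WM=16
i=7 t=18 v=2: → [15,23); WM=26; [10,18) fires=4 [15,23) fires=7
i=8 t=28 v=2: → [25,33); WM=26
i=9 t=23 v=8: DROP (t<26-2); WM=26
i=10 t=27 v=7: → [25,33),[20,28); WM=26
i=11 t=29 v=6: → [25,33); WM=29; [20,28) fires=9
i=12 t=31 v=2: → [30,38),[25,33); WM=29
i=13 t=30 v=2: → [30,38),[25,33); WM=29
i=14 t=31 v=8: → [30,38),[25,33); WM=29
i=15 t=31 v=8: → [30,38),[25,33); WM=31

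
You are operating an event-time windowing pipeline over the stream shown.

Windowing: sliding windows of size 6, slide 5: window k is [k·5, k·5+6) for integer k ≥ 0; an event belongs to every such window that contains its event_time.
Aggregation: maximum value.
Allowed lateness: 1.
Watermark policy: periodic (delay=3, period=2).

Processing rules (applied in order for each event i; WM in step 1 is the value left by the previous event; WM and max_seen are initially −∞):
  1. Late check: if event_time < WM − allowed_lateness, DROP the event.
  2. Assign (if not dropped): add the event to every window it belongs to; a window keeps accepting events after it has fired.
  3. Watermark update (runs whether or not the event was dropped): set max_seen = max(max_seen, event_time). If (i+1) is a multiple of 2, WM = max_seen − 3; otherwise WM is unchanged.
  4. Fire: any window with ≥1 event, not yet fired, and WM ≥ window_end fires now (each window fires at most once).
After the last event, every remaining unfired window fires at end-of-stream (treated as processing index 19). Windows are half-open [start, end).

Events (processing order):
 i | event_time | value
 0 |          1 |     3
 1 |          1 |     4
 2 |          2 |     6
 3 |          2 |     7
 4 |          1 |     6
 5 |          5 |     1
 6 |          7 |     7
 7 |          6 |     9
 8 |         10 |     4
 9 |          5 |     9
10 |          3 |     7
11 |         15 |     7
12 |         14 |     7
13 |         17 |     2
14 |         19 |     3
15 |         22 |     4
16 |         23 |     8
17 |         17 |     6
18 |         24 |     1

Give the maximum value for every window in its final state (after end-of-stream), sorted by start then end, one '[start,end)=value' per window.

[0,6)=9 [5,11)=9 [10,16)=7 [15,21)=7 [20,26)=8

i=0 t=1 v=3: → [0,6); WM=−∞
i=1 t=1 v=4: → [0,6); WM=-2
i=2 t=2 v=6: → [0,6); WM=-2
i=3 t=2 v=7: → [0,6); WM=-1
i=4 t=1 v=6: → [0,6); WM=-1
i=5 t=5 v=1: → [5,11),[0,6); WM=2
i=6 t=7 v=7: → [5,11); WM=2
i=7 t=6 v=9: → [5,11); WM=4
i=8 t=10 v=4: → [10,16),[5,11); WM=4
i=9 t=5 v=9: → [5,11),[0,6); WM=7; [0,6) fires=9
i=10 t=3 v=7: DROP (t<7-1); WM=7
i=11 t=15 v=7: → [15,21),[10,16); WM=12; [5,11) fires=9
i=12 t=14 v=7: → [10,16); WM=12
i=13 t=17 v=2: → [15,21); WM=14
i=14 t=19 v=3: → [15,21); WM=14
i=15 t=22 v=4: → [20,26); WM=19; [10,16) fires=7
i=16 t=23 v=8: → [20,26); WM=19
i=17 t=17 v=6: DROP (t<19-1); WM=20
i=18 t=24 v=1: → [20,26); WM=20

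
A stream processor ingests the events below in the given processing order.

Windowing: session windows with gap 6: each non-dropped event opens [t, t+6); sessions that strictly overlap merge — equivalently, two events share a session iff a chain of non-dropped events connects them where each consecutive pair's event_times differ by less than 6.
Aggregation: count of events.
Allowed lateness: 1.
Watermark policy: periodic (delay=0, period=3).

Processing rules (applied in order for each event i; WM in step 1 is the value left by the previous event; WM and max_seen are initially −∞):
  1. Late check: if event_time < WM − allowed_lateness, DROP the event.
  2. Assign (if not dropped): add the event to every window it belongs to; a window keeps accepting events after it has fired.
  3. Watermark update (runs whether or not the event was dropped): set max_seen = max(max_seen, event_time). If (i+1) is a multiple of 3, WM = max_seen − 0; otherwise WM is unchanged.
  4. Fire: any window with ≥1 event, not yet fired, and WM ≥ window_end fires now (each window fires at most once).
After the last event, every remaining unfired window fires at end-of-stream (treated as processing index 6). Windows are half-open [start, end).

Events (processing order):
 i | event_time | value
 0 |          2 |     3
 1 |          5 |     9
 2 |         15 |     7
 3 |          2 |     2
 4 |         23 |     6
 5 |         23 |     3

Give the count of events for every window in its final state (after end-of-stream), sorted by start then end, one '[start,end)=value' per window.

i=0 t=2 v=3: → [2,8); WM=−∞
i=1 t=5 v=9: → [2,11); WM=−∞
i=2 t=15 v=7: → [15,21); WM=15
i=3 t=2 v=2: DROP (t<15-1); WM=15
i=4 t=23 v=6: → [23,29); WM=15
i=5 t=23 v=3: → [23,29); WM=23

[2,11)=2 [15,21)=1 [23,29)=2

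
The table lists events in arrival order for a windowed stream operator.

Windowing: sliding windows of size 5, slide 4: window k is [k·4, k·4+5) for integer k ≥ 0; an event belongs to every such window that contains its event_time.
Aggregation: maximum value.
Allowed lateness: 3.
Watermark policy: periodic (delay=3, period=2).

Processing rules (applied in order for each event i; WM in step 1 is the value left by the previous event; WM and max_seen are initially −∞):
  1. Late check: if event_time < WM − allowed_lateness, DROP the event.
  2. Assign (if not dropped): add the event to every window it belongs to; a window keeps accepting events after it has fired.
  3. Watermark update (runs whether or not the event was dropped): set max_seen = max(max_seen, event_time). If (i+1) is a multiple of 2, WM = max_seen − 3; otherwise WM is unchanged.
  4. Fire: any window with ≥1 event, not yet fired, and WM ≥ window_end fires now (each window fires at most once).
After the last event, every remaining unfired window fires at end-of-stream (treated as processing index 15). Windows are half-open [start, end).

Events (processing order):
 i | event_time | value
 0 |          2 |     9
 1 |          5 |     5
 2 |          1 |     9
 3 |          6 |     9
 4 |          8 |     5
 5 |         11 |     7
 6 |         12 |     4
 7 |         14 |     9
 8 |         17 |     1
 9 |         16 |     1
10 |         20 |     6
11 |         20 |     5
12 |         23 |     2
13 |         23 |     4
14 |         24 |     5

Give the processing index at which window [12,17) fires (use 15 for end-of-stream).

11

i=0 t=2 v=9: → [0,5); WM=−∞
i=1 t=5 v=5: → [4,9); WM=2
i=2 t=1 v=9: → [0,5); WM=2
i=3 t=6 v=9: → [4,9); WM=3
i=4 t=8 v=5: → [8,13),[4,9); WM=3
i=5 t=11 v=7: → [8,13); WM=8; [0,5) fires=9
i=6 t=12 v=4: → [12,17),[8,13); WM=8
i=7 t=14 v=9: → [12,17); WM=11; [4,9) fires=9
i=8 t=17 v=1: → [16,21); WM=11
i=9 t=16 v=1: → [16,21),[12,17); WM=14; [8,13) fires=7
i=10 t=20 v=6: → [20,25),[16,21); WM=14
i=11 t=20 v=5: → [20,25),[16,21); WM=17; [12,17) fires=9
i=12 t=23 v=2: → [20,25); WM=17
i=13 t=23 v=4: → [20,25); WM=20
i=14 t=24 v=5: → [24,29),[20,25); WM=20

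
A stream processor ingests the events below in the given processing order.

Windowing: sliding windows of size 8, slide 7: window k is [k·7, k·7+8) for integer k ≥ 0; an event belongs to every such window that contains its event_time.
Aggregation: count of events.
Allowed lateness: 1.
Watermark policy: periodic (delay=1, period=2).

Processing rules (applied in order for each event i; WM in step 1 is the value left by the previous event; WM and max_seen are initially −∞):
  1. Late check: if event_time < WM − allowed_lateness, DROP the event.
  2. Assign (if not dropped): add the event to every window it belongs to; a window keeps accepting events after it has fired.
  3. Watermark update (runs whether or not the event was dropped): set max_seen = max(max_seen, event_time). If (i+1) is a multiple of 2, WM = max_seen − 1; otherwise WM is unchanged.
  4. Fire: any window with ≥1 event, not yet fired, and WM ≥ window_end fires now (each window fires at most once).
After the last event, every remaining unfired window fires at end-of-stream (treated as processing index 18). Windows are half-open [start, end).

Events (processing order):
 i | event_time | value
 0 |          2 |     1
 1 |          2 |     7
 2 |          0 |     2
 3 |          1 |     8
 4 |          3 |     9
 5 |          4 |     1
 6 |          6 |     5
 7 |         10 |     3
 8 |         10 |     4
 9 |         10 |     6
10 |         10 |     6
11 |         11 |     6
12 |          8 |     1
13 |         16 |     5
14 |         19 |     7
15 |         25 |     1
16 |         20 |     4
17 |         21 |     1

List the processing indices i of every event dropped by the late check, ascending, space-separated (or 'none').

i=0 t=2 v=1: → [0,8); WM=−∞
i=1 t=2 v=7: → [0,8); WM=1
i=2 t=0 v=2: → [0,8); WM=1
i=3 t=1 v=8: → [0,8); WM=1
i=4 t=3 v=9: → [0,8); WM=1
i=5 t=4 v=1: → [0,8); WM=3
i=6 t=6 v=5: → [0,8); WM=3
i=7 t=10 v=3: → [7,15); WM=9; [0,8) fires=7
i=8 t=10 v=4: → [7,15); WM=9
i=9 t=10 v=6: → [7,15); WM=9
i=10 t=10 v=6: → [7,15); WM=9
i=11 t=11 v=6: → [7,15); WM=10
i=12 t=8 v=1: DROP (t<10-1); WM=10
i=13 t=16 v=5: → [14,22); WM=15; [7,15) fires=5
i=14 t=19 v=7: → [14,22); WM=15
i=15 t=25 v=1: → [21,29); WM=24; [14,22) fires=2
i=16 t=20 v=4: DROP (t<24-1); WM=24
i=17 t=21 v=1: DROP (t<24-1); WM=24

12 16 17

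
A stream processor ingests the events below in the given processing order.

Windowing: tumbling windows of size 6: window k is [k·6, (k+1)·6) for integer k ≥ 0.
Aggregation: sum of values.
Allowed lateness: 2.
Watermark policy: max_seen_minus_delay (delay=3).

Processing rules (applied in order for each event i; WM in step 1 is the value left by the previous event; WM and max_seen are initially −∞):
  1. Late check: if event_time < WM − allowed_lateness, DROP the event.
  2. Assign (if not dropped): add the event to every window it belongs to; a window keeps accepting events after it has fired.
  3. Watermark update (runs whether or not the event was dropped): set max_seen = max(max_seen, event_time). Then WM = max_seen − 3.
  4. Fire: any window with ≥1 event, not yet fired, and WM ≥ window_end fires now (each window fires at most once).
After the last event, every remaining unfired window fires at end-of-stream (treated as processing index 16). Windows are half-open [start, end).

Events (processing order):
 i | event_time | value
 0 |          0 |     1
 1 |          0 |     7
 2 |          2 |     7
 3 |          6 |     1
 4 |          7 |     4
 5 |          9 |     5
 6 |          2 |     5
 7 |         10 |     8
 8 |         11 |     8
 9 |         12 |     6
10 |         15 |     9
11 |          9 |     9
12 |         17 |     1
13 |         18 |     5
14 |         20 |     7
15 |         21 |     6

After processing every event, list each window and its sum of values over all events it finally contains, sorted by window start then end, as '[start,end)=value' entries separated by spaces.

[0,6)=15 [6,12)=26 [12,18)=16 [18,24)=18

i=0 t=0 v=1: → [0,6); WM=-3
i=1 t=0 v=7: → [0,6); WM=-3
i=2 t=2 v=7: → [0,6); WM=-1
i=3 t=6 v=1: → [6,12); WM=3
i=4 t=7 v=4: → [6,12); WM=4
i=5 t=9 v=5: → [6,12); WM=6; [0,6) fires=15
i=6 t=2 v=5: DROP (t<6-2); WM=6
i=7 t=10 v=8: → [6,12); WM=7
i=8 t=11 v=8: → [6,12); WM=8
i=9 t=12 v=6: → [12,18); WM=9
i=10 t=15 v=9: → [12,18); WM=12; [6,12) fires=26
i=11 t=9 v=9: DROP (t<12-2); WM=12
i=12 t=17 v=1: → [12,18); WM=14
i=13 t=18 v=5: → [18,24); WM=15
i=14 t=20 v=7: → [18,24); WM=17
i=15 t=21 v=6: → [18,24); WM=18; [12,18) fires=16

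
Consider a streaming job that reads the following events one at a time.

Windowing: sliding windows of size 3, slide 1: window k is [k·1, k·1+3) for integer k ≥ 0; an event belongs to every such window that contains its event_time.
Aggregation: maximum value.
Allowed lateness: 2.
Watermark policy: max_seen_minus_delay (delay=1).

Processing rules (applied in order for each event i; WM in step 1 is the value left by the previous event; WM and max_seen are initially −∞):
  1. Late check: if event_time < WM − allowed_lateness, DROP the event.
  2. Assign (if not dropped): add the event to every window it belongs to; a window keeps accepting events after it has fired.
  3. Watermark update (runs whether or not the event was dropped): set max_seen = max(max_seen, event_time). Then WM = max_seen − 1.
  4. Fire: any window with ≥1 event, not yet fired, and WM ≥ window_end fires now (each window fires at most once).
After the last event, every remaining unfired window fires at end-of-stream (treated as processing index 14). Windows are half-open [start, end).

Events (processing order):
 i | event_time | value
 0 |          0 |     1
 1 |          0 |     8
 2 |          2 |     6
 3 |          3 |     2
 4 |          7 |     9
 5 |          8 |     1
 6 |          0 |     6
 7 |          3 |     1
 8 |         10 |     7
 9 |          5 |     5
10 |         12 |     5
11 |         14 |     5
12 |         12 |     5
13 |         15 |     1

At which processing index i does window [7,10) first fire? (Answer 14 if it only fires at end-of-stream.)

i=0 t=0 v=1: → [0,3); WM=-1
i=1 t=0 v=8: → [0,3); WM=-1
i=2 t=2 v=6: → [2,5),[1,4),[0,3); WM=1
i=3 t=3 v=2: → [3,6),[2,5),[1,4); WM=2
i=4 t=7 v=9: → [7,10),[6,9),[5,8); WM=6; [0,3) fires=8 [1,4) fires=6 [2,5) fires=6 [3,6) fires=2
i=5 t=8 v=1: → [8,11),[7,10),[6,9); WM=7
i=6 t=0 v=6: DROP (t<7-2); WM=7
i=7 t=3 v=1: DROP (t<7-2); WM=7
i=8 t=10 v=7: → [10,13),[9,12),[8,11); WM=9; [5,8) fires=9 [6,9) fires=9
i=9 t=5 v=5: DROP (t<9-2); WM=9
i=10 t=12 v=5: → [12,15),[11,14),[10,13); WM=11; [7,10) fires=9 [8,11) fires=7
i=11 t=14 v=5: → [14,17),[13,16),[12,15); WM=13; [9,12) fires=7 [10,13) fires=7
i=12 t=12 v=5: → [12,15),[11,14),[10,13); WM=13
i=13 t=15 v=1: → [15,18),[14,17),[13,16); WM=14; [11,14) fires=5

10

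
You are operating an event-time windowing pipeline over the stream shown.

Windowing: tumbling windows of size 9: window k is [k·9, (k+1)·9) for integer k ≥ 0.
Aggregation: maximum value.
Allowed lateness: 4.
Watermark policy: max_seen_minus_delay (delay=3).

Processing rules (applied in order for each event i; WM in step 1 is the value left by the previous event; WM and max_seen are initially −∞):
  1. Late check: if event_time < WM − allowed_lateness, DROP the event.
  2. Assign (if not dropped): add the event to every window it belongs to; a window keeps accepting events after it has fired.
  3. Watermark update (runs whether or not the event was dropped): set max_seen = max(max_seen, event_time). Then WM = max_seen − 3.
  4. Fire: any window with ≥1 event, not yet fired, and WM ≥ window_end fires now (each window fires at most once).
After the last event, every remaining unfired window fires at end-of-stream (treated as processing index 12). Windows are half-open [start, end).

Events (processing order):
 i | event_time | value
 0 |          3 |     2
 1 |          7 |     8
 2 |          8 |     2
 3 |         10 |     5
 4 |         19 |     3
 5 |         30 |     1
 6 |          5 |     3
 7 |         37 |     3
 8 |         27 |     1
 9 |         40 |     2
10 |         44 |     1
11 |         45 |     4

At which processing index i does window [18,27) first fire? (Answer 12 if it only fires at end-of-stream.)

i=0 t=3 v=2: → [0,9); WM=0
i=1 t=7 v=8: → [0,9); WM=4
i=2 t=8 v=2: → [0,9); WM=5
i=3 t=10 v=5: → [9,18); WM=7
i=4 t=19 v=3: → [18,27); WM=16; [0,9) fires=8
i=5 t=30 v=1: → [27,36); WM=27; [9,18) fires=5 [18,27) fires=3
i=6 t=5 v=3: DROP (t<27-4); WM=27
i=7 t=37 v=3: → [36,45); WM=34
i=8 t=27 v=1: DROP (t<34-4); WM=34
i=9 t=40 v=2: → [36,45); WM=37; [27,36) fires=1
i=10 t=44 v=1: → [36,45); WM=41
i=11 t=45 v=4: → [45,54); WM=42

5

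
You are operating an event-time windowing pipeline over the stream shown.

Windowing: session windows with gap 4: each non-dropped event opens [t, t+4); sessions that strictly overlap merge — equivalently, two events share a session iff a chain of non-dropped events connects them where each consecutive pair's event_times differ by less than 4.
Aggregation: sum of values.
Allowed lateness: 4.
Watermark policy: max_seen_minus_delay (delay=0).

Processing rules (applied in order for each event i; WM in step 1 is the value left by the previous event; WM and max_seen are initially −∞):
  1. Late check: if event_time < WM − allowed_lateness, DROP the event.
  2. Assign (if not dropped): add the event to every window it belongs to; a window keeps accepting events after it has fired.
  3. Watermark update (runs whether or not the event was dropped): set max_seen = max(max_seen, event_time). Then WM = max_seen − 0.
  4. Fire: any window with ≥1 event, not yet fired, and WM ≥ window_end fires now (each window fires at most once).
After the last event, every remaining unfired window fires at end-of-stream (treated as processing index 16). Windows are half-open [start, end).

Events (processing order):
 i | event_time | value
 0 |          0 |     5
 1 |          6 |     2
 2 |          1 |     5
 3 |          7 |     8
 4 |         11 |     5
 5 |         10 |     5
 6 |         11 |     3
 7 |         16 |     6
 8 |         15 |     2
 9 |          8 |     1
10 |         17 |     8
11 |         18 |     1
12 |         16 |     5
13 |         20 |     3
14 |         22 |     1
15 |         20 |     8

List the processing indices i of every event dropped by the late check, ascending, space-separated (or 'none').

2 9

i=0 t=0 v=5: → [0,4); WM=0
i=1 t=6 v=2: → [6,10); WM=6
i=2 t=1 v=5: DROP (t<6-4); WM=6
i=3 t=7 v=8: → [6,11); WM=7
i=4 t=11 v=5: → [11,15); WM=11
i=5 t=10 v=5: → [6,15); WM=11
i=6 t=11 v=3: → [6,15); WM=11
i=7 t=16 v=6: → [16,20); WM=16
i=8 t=15 v=2: → [15,20); WM=16
i=9 t=8 v=1: DROP (t<16-4); WM=16
i=10 t=17 v=8: → [15,21); WM=17
i=11 t=18 v=1: → [15,22); WM=18
i=12 t=16 v=5: → [15,22); WM=18
i=13 t=20 v=3: → [15,24); WM=20
i=14 t=22 v=1: → [15,26); WM=22
i=15 t=20 v=8: → [15,26); WM=22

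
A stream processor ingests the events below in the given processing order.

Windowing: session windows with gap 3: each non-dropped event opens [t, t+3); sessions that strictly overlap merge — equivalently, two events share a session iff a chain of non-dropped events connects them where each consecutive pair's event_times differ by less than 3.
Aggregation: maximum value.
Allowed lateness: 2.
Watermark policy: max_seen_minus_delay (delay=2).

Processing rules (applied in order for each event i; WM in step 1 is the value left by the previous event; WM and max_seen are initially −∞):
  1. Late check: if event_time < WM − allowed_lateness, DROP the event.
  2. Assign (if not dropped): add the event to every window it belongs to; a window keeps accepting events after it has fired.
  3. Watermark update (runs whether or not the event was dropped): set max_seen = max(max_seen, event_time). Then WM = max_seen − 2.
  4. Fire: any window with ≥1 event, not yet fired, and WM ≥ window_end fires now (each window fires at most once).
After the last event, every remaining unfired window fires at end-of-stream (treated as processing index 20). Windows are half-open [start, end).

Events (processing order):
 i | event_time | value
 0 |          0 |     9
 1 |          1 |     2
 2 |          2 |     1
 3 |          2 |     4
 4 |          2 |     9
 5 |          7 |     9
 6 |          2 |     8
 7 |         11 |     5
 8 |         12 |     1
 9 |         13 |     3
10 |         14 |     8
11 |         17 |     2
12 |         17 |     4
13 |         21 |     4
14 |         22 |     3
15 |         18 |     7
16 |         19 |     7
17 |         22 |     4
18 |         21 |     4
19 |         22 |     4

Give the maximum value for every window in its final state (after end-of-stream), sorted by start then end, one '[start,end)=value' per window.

[0,5)=9 [7,10)=9 [11,17)=8 [17,25)=7

i=0 t=0 v=9: → [0,3); WM=-2
i=1 t=1 v=2: → [0,4); WM=-1
i=2 t=2 v=1: → [0,5); WM=0
i=3 t=2 v=4: → [0,5); WM=0
i=4 t=2 v=9: → [0,5); WM=0
i=5 t=7 v=9: → [7,10); WM=5
i=6 t=2 v=8: DROP (t<5-2); WM=5
i=7 t=11 v=5: → [11,14); WM=9
i=8 t=12 v=1: → [11,15); WM=10
i=9 t=13 v=3: → [11,16); WM=11
i=10 t=14 v=8: → [11,17); WM=12
i=11 t=17 v=2: → [17,20); WM=15
i=12 t=17 v=4: → [17,20); WM=15
i=13 t=21 v=4: → [21,24); WM=19
i=14 t=22 v=3: → [21,25); WM=20
i=15 t=18 v=7: → [17,21); WM=20
i=16 t=19 v=7: → [17,25); WM=20
i=17 t=22 v=4: → [17,25); WM=20
i=18 t=21 v=4: → [17,25); WM=20
i=19 t=22 v=4: → [17,25); WM=20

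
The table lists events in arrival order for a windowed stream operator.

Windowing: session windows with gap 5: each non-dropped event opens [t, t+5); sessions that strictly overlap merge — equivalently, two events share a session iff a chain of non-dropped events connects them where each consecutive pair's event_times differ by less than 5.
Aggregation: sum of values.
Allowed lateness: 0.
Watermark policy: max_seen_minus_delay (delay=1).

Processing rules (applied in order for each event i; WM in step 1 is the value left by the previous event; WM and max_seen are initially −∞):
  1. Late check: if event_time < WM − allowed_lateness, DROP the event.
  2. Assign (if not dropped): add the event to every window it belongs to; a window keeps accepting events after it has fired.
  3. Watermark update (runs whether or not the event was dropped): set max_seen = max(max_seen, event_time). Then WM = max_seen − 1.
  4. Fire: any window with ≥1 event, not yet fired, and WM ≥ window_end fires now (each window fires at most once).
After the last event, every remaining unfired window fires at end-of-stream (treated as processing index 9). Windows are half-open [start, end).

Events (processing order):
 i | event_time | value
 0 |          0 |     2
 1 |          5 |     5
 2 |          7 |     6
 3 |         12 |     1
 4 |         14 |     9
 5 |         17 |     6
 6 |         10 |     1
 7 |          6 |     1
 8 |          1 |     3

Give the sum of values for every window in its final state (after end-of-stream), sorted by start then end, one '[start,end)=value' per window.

i=0 t=0 v=2: → [0,5); WM=-1
i=1 t=5 v=5: → [5,10); WM=4
i=2 t=7 v=6: → [5,12); WM=6
i=3 t=12 v=1: → [12,17); WM=11
i=4 t=14 v=9: → [12,19); WM=13
i=5 t=17 v=6: → [12,22); WM=16
i=6 t=10 v=1: DROP (t<16-0); WM=16
i=7 t=6 v=1: DROP (t<16-0); WM=16
i=8 t=1 v=3: DROP (t<16-0); WM=16

[0,5)=2 [5,12)=11 [12,22)=16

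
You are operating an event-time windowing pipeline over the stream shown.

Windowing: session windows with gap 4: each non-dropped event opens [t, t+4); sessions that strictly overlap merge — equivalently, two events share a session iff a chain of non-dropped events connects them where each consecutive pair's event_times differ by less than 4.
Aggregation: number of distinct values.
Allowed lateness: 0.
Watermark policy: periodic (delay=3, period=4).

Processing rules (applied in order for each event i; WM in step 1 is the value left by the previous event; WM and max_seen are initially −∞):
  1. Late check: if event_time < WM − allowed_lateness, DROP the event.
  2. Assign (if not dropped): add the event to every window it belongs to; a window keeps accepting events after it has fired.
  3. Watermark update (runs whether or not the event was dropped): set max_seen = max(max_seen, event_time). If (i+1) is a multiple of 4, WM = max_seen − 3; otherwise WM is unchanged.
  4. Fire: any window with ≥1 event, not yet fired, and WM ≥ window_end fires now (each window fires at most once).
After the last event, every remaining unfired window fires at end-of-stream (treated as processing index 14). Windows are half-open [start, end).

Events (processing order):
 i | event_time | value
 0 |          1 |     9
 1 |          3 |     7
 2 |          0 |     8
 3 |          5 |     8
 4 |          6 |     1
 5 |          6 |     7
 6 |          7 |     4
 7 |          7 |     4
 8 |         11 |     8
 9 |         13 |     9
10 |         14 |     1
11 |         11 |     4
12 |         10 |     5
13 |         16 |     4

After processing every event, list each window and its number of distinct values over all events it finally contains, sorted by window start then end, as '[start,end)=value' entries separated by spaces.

[0,11)=5 [11,20)=4

i=0 t=1 v=9: → [1,5); WM=−∞
i=1 t=3 v=7: → [1,7); WM=−∞
i=2 t=0 v=8: → [0,7); WM=−∞
i=3 t=5 v=8: → [0,9); WM=2
i=4 t=6 v=1: → [0,10); WM=2
i=5 t=6 v=7: → [0,10); WM=2
i=6 t=7 v=4: → [0,11); WM=2
i=7 t=7 v=4: → [0,11); WM=4
i=8 t=11 v=8: → [11,15); WM=4
i=9 t=13 v=9: → [11,17); WM=4
i=10 t=14 v=1: → [11,18); WM=4
i=11 t=11 v=4: → [11,18); WM=11
i=12 t=10 v=5: DROP (t<11-0); WM=11
i=13 t=16 v=4: → [11,20); WM=11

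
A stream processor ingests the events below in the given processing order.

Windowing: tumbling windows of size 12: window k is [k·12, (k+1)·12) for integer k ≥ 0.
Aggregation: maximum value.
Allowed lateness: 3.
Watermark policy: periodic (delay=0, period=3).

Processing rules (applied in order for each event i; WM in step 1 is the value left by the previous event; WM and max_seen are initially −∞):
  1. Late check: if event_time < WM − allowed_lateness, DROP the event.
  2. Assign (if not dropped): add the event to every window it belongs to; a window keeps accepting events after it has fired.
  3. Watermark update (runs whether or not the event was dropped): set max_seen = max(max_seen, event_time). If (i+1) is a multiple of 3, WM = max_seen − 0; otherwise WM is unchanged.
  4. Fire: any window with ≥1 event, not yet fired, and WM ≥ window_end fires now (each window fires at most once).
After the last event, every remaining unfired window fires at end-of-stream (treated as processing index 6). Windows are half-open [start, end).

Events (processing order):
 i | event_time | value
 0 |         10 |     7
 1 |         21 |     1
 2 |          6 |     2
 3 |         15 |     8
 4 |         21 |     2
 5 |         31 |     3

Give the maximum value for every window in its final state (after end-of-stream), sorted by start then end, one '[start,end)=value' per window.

i=0 t=10 v=7: → [0,12); WM=−∞
i=1 t=21 v=1: → [12,24); WM=−∞
i=2 t=6 v=2: → [0,12); WM=21; [0,12) fires=7
i=3 t=15 v=8: DROP (t<21-3); WM=21
i=4 t=21 v=2: → [12,24); WM=21
i=5 t=31 v=3: → [24,36); WM=31; [12,24) fires=2

[0,12)=7 [12,24)=2 [24,36)=3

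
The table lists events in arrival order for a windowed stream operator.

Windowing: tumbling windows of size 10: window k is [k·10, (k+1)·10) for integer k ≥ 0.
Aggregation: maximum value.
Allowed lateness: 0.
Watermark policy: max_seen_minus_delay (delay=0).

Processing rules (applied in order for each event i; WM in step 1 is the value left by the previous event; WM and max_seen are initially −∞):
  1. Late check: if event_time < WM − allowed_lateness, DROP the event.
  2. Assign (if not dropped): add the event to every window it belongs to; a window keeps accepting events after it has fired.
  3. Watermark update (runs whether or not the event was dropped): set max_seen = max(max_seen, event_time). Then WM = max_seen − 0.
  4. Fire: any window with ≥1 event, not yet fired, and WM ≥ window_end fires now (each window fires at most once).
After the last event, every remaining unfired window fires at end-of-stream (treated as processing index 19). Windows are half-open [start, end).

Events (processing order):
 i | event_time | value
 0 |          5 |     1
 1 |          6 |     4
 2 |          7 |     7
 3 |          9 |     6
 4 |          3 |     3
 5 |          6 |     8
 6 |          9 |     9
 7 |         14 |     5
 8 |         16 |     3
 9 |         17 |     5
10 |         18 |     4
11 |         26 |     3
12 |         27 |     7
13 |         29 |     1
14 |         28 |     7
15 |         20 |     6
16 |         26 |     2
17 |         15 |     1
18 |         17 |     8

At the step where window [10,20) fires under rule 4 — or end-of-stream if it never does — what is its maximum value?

5

i=0 t=5 v=1: → [0,10); WM=5
i=1 t=6 v=4: → [0,10); WM=6
i=2 t=7 v=7: → [0,10); WM=7
i=3 t=9 v=6: → [0,10); WM=9
i=4 t=3 v=3: DROP (t<9-0); WM=9
i=5 t=6 v=8: DROP (t<9-0); WM=9
i=6 t=9 v=9: → [0,10); WM=9
i=7 t=14 v=5: → [10,20); WM=14; [0,10) fires=9
i=8 t=16 v=3: → [10,20); WM=16
i=9 t=17 v=5: → [10,20); WM=17
i=10 t=18 v=4: → [10,20); WM=18
i=11 t=26 v=3: → [20,30); WM=26; [10,20) fires=5
i=12 t=27 v=7: → [20,30); WM=27
i=13 t=29 v=1: → [20,30); WM=29
i=14 t=28 v=7: DROP (t<29-0); WM=29
i=15 t=20 v=6: DROP (t<29-0); WM=29
i=16 t=26 v=2: DROP (t<29-0); WM=29
i=17 t=15 v=1: DROP (t<29-0); WM=29
i=18 t=17 v=8: DROP (t<29-0); WM=29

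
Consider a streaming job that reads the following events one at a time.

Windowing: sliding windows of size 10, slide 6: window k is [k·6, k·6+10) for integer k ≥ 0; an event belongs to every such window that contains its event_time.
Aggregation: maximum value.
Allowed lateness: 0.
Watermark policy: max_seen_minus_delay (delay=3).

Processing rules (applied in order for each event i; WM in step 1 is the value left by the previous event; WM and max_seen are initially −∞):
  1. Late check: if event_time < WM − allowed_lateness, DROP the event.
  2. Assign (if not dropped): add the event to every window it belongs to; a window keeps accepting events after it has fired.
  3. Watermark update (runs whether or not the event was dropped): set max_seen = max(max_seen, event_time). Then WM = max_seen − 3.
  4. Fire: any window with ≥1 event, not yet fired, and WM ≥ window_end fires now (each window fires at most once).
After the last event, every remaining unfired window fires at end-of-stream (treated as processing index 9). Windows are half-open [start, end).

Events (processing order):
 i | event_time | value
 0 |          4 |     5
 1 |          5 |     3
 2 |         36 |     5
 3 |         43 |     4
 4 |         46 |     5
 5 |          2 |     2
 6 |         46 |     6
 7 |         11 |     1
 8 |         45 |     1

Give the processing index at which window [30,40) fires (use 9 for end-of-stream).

3

i=0 t=4 v=5: → [0,10); WM=1
i=1 t=5 v=3: → [0,10); WM=2
i=2 t=36 v=5: → [36,46),[30,40); WM=33; [0,10) fires=5
i=3 t=43 v=4: → [42,52),[36,46); WM=40; [30,40) fires=5
i=4 t=46 v=5: → [42,52); WM=43
i=5 t=2 v=2: DROP (t<43-0); WM=43
i=6 t=46 v=6: → [42,52); WM=43
i=7 t=11 v=1: DROP (t<43-0); WM=43
i=8 t=45 v=1: → [42,52),[36,46); WM=43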